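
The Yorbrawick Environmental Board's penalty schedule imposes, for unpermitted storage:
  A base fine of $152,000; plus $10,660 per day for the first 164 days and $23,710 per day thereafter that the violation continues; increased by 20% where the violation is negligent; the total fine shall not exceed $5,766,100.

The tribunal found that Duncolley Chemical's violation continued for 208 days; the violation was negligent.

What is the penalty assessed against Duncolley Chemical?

First 164 days: 164 × $10,660 = $1,748,240
Remaining days: (208 − 164) × $23,710 = $1,043,240
Per-day component: $1,748,240 + $1,043,240 = $2,791,480
Base plus per-day: $152,000 + $2,791,480 = $2,943,480
Enhancement: 20% of $2,943,480 = $588,696
Enhanced fine: $2,943,480 + $588,696 = $3,532,176
Cap at $5,766,100: $3,532,176 is within the cap, no reduction.

$3,532,176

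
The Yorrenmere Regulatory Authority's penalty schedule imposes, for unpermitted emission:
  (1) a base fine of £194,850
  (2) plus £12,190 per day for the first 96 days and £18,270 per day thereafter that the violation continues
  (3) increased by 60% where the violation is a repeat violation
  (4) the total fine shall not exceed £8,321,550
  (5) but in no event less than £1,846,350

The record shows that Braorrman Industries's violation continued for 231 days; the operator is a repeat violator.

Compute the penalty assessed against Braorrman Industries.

£6,130,464

First 96 days: 96 × £12,190 = £1,170,240
Remaining days: (231 − 96) × £18,270 = £2,466,450
Per-day component: £1,170,240 + £2,466,450 = £3,636,690
Base plus per-day: £194,850 + £3,636,690 = £3,831,540
Enhancement: 60% of £3,831,540 = £2,298,924
Enhanced fine: £3,831,540 + £2,298,924 = £6,130,464
Cap at £8,321,550: £6,130,464 is within the cap, no reduction.
Minimum £1,846,350: £6,130,464 meets the minimum, no increase.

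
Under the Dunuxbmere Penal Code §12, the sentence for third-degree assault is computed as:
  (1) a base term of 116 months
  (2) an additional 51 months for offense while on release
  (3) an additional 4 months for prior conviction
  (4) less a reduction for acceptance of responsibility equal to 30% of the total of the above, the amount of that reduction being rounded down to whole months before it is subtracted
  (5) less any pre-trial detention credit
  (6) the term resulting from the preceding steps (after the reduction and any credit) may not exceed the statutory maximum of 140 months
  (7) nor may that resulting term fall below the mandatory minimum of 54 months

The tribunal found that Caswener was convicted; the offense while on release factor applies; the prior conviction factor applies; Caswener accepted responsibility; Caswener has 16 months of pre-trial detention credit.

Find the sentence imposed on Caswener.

104 months

Offense while on release enhancement: +51 months
Prior conviction enhancement: +4 months
Adjusted term: 116 months + 51 months + 4 months = 171 months
Acceptance of responsibility reduction: 30% of 171 months = 51 months (rounded down)
After reduction: 171 − 51 = 120 months
Less pre-trial detention credit: 120 months − 16 months = 104 months
Cap at 140 months: 104 months is within the cap, no reduction.
Minimum 54 months: 104 months meets the minimum, no increase.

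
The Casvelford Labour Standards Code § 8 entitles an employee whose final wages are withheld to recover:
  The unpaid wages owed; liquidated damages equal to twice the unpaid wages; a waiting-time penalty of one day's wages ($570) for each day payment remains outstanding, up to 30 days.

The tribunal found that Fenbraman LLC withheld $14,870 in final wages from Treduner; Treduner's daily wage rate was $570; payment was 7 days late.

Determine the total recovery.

Doubled: 2 × $14,870 = $29,740
Penalty days: min(7, 30) = 7
Waiting-time penalty: 7 × $570 = $3,990
Total award: $14,870 + $29,740 + $3,990 = $48,600

$48,600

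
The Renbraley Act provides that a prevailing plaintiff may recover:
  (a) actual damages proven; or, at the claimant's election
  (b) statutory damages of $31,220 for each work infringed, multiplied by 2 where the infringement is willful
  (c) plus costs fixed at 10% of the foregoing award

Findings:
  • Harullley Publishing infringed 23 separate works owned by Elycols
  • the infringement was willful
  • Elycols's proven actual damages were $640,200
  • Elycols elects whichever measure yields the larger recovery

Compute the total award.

Statutory damages: 23 × $31,220 = $718,060
Doubled: 2 × $718,060 = $1,436,120
Greater of actual damages ($640,200) or enhanced statutory damages ($1,436,120): $1,436,120
Costs: 10% of $1,436,120 = $143,612
Award plus costs: $1,436,120 + $143,612 = $1,579,732

Award: $1,579,732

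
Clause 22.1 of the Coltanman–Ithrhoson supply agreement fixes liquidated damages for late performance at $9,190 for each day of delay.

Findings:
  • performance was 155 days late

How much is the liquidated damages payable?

Per-day damages: 155 × $9,190 = $1,424,450

$1,424,450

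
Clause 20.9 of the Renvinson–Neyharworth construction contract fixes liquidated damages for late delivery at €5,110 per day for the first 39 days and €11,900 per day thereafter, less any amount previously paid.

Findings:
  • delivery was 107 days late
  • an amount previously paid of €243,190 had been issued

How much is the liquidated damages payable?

€765,300

First 39 days: 39 × €5,110 = €199,290
Remaining days: (107 − 39) × €11,900 = €809,200
Accrued per-day damages: €199,290 + €809,200 = €1,008,490
Less amount previously paid: €1,008,490 − €243,190 = €765,300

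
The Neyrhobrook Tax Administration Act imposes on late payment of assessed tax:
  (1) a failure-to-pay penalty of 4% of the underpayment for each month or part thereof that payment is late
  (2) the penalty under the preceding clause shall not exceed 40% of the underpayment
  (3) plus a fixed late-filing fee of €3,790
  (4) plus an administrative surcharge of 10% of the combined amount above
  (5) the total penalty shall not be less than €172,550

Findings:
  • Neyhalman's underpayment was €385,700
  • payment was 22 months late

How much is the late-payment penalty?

Accrued rate: 4% × 22 = 88%, capped at 40% → 40%
Failure-to-pay penalty: 40% of €385,700 = €154,280
Penalty before surcharge: €154,280 + €3,790 = €158,070
Administrative surcharge: 10% of €158,070 = €15,807
Total penalty: €158,070 + €15,807 = €173,877
Minimum €172,550: €173,877 meets the minimum, no increase.

€173,877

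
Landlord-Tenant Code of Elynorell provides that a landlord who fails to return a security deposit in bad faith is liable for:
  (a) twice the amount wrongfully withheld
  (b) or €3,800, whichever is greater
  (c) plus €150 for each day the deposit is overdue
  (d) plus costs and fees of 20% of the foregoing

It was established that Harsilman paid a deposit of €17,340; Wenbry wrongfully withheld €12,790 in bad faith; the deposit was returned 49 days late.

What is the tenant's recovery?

Doubled: 2 × €12,790 = €25,580
Minimum €3,800: €25,580 meets the minimum, no increase.
Late-return penalty: 49 × €150 = €7,350
Damages plus late penalty: €25,580 + €7,350 = €32,930
Costs and fees: 20% of €32,930 = €6,586
Total recovery: €32,930 + €6,586 = €39,516

Recovery: €39,516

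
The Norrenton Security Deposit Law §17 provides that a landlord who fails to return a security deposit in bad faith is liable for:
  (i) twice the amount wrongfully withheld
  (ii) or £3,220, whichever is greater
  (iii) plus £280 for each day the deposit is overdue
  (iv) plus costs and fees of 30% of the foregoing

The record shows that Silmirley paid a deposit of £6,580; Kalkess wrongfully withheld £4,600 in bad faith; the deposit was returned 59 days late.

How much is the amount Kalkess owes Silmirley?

£33,436

Doubled: 2 × £4,600 = £9,200
Minimum £3,220: £9,200 meets the minimum, no increase.
Late-return penalty: 59 × £280 = £16,520
Damages plus late penalty: £9,200 + £16,520 = £25,720
Costs and fees: 30% of £25,720 = £7,716
Total recovery: £25,720 + £7,716 = £33,436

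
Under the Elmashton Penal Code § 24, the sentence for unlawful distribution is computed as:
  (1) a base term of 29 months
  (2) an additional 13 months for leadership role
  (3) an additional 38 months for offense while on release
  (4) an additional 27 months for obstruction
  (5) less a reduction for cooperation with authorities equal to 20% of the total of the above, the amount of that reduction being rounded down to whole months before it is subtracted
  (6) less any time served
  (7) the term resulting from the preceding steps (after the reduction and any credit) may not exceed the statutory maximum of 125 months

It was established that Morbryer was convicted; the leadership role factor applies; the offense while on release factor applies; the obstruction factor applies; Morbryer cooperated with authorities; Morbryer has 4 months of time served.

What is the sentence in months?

82 months

Leadership role enhancement: +13 months
Offense while on release enhancement: +38 months
Obstruction enhancement: +27 months
Adjusted term: 29 months + 13 months + 38 months + 27 months = 107 months
Cooperation with authorities reduction: 20% of 107 months = 21 months (rounded down)
After reduction: 107 − 21 = 86 months
Less time served: 86 months − 4 months = 82 months
Cap at 125 months: 82 months is within the cap, no reduction.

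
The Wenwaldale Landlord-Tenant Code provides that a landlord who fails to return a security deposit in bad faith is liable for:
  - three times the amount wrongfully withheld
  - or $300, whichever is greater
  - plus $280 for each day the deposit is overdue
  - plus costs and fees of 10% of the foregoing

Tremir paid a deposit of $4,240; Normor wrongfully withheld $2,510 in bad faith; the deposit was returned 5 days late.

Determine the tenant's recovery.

$9,823

Trebled: 3 × $2,510 = $7,530
Minimum $300: $7,530 meets the minimum, no increase.
Late-return penalty: 5 × $280 = $1,400
Damages plus late penalty: $7,530 + $1,400 = $8,930
Costs and fees: 10% of $8,930 = $893
Total recovery: $8,930 + $893 = $9,823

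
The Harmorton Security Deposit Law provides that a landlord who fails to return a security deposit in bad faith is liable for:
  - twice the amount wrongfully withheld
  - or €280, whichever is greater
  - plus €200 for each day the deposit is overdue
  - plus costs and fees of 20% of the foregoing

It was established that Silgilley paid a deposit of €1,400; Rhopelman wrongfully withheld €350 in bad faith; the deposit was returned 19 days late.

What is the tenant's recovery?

Doubled: 2 × €350 = €700
Minimum €280: €700 meets the minimum, no increase.
Late-return penalty: 19 × €200 = €3,800
Damages plus late penalty: €700 + €3,800 = €4,500
Costs and fees: 20% of €4,500 = €900
Total recovery: €4,500 + €900 = €5,400

€5,400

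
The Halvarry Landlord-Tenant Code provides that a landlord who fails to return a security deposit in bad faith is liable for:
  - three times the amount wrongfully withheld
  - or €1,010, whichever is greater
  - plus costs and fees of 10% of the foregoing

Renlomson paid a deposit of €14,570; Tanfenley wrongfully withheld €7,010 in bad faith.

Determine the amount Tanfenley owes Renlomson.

€23,133

Trebled: 3 × €7,010 = €21,030
Minimum €1,010: €21,030 meets the minimum, no increase.
Costs and fees: 10% of €21,030 = €2,103
Total recovery: €21,030 + €2,103 = €23,133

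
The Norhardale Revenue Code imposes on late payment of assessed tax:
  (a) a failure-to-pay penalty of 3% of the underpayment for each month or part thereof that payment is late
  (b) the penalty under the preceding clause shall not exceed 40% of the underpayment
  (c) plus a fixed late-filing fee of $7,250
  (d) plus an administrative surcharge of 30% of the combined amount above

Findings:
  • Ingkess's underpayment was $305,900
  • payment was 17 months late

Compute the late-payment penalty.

$168,493

Accrued rate: 3% × 17 = 51%, capped at 40% → 40%
Failure-to-pay penalty: 40% of $305,900 = $122,360
Penalty before surcharge: $122,360 + $7,250 = $129,610
Administrative surcharge: 30% of $129,610 = $38,883
Total penalty: $129,610 + $38,883 = $168,493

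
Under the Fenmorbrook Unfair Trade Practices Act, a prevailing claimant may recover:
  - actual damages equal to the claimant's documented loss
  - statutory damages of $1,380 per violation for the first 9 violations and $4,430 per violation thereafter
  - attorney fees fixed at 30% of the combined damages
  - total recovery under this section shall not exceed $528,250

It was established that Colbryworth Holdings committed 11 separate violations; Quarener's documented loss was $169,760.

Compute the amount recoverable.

$248,352

First 9 violations: 9 × $1,380 = $12,420
Remaining violations: (11 − 9) × $4,430 = $8,860
Statutory damages: $12,420 + $8,860 = $21,280
Combined damages: $169,760 + $21,280 = $191,040
Attorney fees: 30% of $191,040 = $57,312
Total before cap: $191,040 + $57,312 = $248,352
Cap at $528,250: $248,352 is within the cap, no reduction.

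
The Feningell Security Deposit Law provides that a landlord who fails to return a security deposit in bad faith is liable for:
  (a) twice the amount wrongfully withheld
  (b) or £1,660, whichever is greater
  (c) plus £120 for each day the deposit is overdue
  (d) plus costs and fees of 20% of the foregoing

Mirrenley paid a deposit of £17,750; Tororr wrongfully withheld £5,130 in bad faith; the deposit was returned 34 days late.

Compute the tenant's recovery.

Recovery: £17,208

Doubled: 2 × £5,130 = £10,260
Minimum £1,660: £10,260 meets the minimum, no increase.
Late-return penalty: 34 × £120 = £4,080
Damages plus late penalty: £10,260 + £4,080 = £14,340
Costs and fees: 20% of £14,340 = £2,868
Total recovery: £14,340 + £2,868 = £17,208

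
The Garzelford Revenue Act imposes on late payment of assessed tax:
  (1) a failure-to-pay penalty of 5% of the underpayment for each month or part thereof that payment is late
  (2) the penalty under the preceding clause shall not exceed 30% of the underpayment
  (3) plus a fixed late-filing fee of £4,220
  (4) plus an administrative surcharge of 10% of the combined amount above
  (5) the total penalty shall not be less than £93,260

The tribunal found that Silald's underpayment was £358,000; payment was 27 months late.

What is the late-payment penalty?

£122,782

Accrued rate: 5% × 27 = 135%, capped at 30% → 30%
Failure-to-pay penalty: 30% of £358,000 = £107,400
Penalty before surcharge: £107,400 + £4,220 = £111,620
Administrative surcharge: 10% of £111,620 = £11,162
Total penalty: £111,620 + £11,162 = £122,782
Minimum £93,260: £122,782 meets the minimum, no increase.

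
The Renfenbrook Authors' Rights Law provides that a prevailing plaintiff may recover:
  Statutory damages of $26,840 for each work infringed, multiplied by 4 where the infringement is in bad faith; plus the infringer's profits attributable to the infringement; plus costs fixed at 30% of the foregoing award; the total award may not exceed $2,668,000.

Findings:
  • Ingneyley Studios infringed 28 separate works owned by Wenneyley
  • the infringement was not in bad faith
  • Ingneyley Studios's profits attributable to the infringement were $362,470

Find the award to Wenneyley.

Statutory damages: 28 × $26,840 = $751,520
Infringement not in bad faith: no ×4 enhancement.
Combined award: $751,520 + $362,470 = $1,113,990
Costs: 30% of $1,113,990 = $334,197
Award plus costs: $1,113,990 + $334,197 = $1,448,187
Cap at $2,668,000: $1,448,187 is within the cap, no reduction.

$1,448,187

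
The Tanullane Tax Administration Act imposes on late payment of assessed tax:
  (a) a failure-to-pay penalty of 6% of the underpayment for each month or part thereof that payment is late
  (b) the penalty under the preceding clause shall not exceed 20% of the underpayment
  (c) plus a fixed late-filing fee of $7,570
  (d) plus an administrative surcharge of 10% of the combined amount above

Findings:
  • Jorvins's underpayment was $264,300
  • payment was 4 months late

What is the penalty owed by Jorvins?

Accrued rate: 6% × 4 = 24%, capped at 20% → 20%
Failure-to-pay penalty: 20% of $264,300 = $52,860
Penalty before surcharge: $52,860 + $7,570 = $60,430
Administrative surcharge: 10% of $60,430 = $6,043
Total penalty: $60,430 + $6,043 = $66,473

Penalty: $66,473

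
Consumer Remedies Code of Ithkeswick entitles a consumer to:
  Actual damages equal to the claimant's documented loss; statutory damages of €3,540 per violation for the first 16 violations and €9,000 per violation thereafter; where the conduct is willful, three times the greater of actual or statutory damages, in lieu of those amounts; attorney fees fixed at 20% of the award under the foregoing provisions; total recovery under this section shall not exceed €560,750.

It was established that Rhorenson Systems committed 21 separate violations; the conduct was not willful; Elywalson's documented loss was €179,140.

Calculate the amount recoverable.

First 16 violations: 16 × €3,540 = €56,640
Remaining violations: (21 − 16) × €9,000 = €45,000
Statutory damages: €56,640 + €45,000 = €101,640
Conduct not willful: the in-lieu enhancement does not apply.
Actual plus statutory damages: €179,140 + €101,640 = €280,780
Attorney fees: 20% of €280,780 = €56,156
Total before cap: €280,780 + €56,156 = €336,936
Cap at €560,750: €336,936 is within the cap, no reduction.

€336,936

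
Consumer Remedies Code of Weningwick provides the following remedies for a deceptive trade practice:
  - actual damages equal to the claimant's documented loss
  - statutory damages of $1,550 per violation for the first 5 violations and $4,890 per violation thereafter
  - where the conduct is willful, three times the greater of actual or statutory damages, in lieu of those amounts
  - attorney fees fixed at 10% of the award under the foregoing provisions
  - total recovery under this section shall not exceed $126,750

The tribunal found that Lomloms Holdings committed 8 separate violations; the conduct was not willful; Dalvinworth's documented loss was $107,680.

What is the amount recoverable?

$126,750

First 5 violations: 5 × $1,550 = $7,750
Remaining violations: (8 − 5) × $4,890 = $14,670
Statutory damages: $7,750 + $14,670 = $22,420
Conduct not willful: the in-lieu enhancement does not apply.
Actual plus statutory damages: $107,680 + $22,420 = $130,100
Attorney fees: 10% of $130,100 = $13,010
Total before cap: $130,100 + $13,010 = $143,110
Cap at $126,750: $143,110 exceeds the cap → $126,750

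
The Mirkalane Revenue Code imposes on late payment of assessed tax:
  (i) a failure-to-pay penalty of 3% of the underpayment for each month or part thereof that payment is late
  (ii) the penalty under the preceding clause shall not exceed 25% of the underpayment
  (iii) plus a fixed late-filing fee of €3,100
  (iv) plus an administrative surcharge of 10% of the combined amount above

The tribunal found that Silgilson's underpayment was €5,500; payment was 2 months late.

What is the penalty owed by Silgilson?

Accrued rate: 3% × 2 = 6%, capped at 25% → 6%
Failure-to-pay penalty: 6% of €5,500 = €330
Penalty before surcharge: €330 + €3,100 = €3,430
Administrative surcharge: 10% of €3,430 = €343
Total penalty: €3,430 + €343 = €3,773

€3,773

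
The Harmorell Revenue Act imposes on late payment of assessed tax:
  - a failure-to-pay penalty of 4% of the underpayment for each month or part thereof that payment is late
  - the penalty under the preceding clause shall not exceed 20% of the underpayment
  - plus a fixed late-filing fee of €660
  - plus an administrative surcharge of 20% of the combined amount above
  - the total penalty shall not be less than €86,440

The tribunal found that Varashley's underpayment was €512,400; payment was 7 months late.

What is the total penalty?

€123,768

Accrued rate: 4% × 7 = 28%, capped at 20% → 20%
Failure-to-pay penalty: 20% of €512,400 = €102,480
Penalty before surcharge: €102,480 + €660 = €103,140
Administrative surcharge: 20% of €103,140 = €20,628
Total penalty: €103,140 + €20,628 = €123,768
Minimum €86,440: €123,768 meets the minimum, no increase.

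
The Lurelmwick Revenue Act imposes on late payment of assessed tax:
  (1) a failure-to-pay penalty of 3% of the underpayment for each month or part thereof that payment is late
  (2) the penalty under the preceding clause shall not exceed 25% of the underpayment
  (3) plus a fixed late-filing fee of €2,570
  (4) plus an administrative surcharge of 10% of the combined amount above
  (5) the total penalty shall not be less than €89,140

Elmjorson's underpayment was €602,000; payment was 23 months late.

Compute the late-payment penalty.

Accrued rate: 3% × 23 = 69%, capped at 25% → 25%
Failure-to-pay penalty: 25% of €602,000 = €150,500
Penalty before surcharge: €150,500 + €2,570 = €153,070
Administrative surcharge: 10% of €153,070 = €15,307
Total penalty: €153,070 + €15,307 = €168,377
Minimum €89,140: €168,377 meets the minimum, no increase.

€168,377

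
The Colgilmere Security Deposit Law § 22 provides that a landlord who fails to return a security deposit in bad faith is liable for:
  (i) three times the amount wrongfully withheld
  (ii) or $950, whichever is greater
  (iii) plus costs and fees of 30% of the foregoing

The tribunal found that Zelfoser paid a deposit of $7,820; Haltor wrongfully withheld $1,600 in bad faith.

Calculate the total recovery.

$6,240

Trebled: 3 × $1,600 = $4,800
Minimum $950: $4,800 meets the minimum, no increase.
Costs and fees: 30% of $4,800 = $1,440
Total recovery: $4,800 + $1,440 = $6,240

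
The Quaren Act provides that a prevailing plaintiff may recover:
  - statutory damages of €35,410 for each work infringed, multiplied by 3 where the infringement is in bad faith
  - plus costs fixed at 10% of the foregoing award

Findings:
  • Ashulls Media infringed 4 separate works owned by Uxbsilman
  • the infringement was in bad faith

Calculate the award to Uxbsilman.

€467,412

Statutory damages: 4 × €35,410 = €141,640
Trebled: 3 × €141,640 = €424,920
Costs: 10% of €424,920 = €42,492
Award plus costs: €424,920 + €42,492 = €467,412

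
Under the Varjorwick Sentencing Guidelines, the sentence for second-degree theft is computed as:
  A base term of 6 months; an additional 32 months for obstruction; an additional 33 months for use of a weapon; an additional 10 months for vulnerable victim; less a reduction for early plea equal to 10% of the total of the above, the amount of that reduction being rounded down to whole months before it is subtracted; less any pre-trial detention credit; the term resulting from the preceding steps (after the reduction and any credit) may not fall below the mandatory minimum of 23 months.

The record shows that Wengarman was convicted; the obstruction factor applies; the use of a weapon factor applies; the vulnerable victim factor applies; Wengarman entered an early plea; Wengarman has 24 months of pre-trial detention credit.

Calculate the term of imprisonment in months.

Obstruction enhancement: +32 months
Use of a weapon enhancement: +33 months
Vulnerable victim enhancement: +10 months
Adjusted term: 6 months + 32 months + 33 months + 10 months = 81 months
Early plea reduction: 10% of 81 months = 8 months (rounded down)
After reduction: 81 − 8 = 73 months
Less pre-trial detention credit: 73 months − 24 months = 49 months
Minimum 23 months: 49 months meets the minimum, no increase.

49 months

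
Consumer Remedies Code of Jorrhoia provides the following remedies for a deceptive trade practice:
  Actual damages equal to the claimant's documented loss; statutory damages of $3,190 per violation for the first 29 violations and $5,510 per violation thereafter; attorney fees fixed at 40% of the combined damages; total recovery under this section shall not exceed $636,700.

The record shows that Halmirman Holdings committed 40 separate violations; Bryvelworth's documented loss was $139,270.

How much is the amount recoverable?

First 29 violations: 29 × $3,190 = $92,510
Remaining violations: (40 − 29) × $5,510 = $60,610
Statutory damages: $92,510 + $60,610 = $153,120
Combined damages: $139,270 + $153,120 = $292,390
Attorney fees: 40% of $292,390 = $116,956
Total before cap: $292,390 + $116,956 = $409,346
Cap at $636,700: $409,346 is within the cap, no reduction.

$409,346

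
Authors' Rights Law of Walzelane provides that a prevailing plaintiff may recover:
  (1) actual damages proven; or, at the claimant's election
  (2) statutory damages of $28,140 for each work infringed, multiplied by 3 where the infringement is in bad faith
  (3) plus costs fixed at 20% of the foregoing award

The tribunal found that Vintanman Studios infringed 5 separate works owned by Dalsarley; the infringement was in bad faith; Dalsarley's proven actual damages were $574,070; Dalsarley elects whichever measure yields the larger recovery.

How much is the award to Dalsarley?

$688,884

Statutory damages: 5 × $28,140 = $140,700
Trebled: 3 × $140,700 = $422,100
Greater of actual damages ($574,070) or enhanced statutory damages ($422,100): $574,070
Costs: 20% of $574,070 = $114,814
Award plus costs: $574,070 + $114,814 = $688,884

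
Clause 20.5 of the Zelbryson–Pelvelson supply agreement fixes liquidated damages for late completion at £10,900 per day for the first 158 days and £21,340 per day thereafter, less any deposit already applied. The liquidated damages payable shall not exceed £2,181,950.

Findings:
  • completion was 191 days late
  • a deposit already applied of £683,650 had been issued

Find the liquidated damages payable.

Liquidated damages: £1,742,770

First 158 days: 158 × £10,900 = £1,722,200
Remaining days: (191 − 158) × £21,340 = £704,220
Accrued per-day damages: £1,722,200 + £704,220 = £2,426,420
Less deposit already applied: £2,426,420 − £683,650 = £1,742,770
Cap at £2,181,950: £1,742,770 is within the cap, no reduction.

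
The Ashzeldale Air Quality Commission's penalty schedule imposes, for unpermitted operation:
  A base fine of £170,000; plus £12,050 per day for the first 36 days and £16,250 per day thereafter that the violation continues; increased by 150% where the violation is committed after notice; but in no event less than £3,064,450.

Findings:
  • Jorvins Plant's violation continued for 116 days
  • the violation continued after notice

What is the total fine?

£4,759,500

First 36 days: 36 × £12,050 = £433,800
Remaining days: (116 − 36) × £16,250 = £1,300,000
Per-day component: £433,800 + £1,300,000 = £1,733,800
Base plus per-day: £170,000 + £1,733,800 = £1,903,800
Enhancement: 150% of £1,903,800 = £2,855,700
Enhanced fine: £1,903,800 + £2,855,700 = £4,759,500
Minimum £3,064,450: £4,759,500 meets the minimum, no increase.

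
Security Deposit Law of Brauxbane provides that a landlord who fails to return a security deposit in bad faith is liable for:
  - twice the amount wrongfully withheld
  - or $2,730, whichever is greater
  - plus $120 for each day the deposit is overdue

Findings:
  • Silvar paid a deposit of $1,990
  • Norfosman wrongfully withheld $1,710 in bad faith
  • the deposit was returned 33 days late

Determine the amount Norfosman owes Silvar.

Doubled: 2 × $1,710 = $3,420
Minimum $2,730: $3,420 meets the minimum, no increase.
Late-return penalty: 33 × $120 = $3,960
Damages plus late penalty: $3,420 + $3,960 = $7,380

Recovery: $7,380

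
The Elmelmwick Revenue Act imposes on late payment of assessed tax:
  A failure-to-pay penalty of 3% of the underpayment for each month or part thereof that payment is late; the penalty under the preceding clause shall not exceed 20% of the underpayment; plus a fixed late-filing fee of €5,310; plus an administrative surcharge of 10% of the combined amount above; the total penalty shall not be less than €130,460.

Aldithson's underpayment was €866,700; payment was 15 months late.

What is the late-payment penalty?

Accrued rate: 3% × 15 = 45%, capped at 20% → 20%
Failure-to-pay penalty: 20% of €866,700 = €173,340
Penalty before surcharge: €173,340 + €5,310 = €178,650
Administrative surcharge: 10% of €178,650 = €17,865
Total penalty: €178,650 + €17,865 = €196,515
Minimum €130,460: €196,515 meets the minimum, no increase.

Penalty: €196,515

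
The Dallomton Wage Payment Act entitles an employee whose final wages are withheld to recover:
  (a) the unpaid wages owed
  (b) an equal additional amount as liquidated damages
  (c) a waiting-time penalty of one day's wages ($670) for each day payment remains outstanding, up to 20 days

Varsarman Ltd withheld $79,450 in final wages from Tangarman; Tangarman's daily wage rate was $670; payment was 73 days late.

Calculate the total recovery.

Liquidated damages (equal amount): $79,450
Penalty days: min(73, 20) = 20
Waiting-time penalty: 20 × $670 = $13,400
Total award: $79,450 + $79,450 + $13,400 = $172,300

$172,300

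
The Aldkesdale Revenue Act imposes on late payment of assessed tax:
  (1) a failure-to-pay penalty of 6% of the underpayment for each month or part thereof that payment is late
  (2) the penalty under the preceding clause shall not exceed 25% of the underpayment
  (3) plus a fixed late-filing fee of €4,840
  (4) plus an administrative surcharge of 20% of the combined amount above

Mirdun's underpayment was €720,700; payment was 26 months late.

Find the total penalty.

€222,018

Accrued rate: 6% × 26 = 156%, capped at 25% → 25%
Failure-to-pay penalty: 25% of €720,700 = €180,175
Penalty before surcharge: €180,175 + €4,840 = €185,015
Administrative surcharge: 20% of €185,015 = €37,003
Total penalty: €185,015 + €37,003 = €222,018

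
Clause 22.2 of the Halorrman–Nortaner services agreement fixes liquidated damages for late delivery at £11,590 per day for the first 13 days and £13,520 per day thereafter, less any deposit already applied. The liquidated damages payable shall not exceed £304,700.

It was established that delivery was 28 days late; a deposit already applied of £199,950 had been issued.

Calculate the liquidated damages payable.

£153,520

First 13 days: 13 × £11,590 = £150,670
Remaining days: (28 − 13) × £13,520 = £202,800
Accrued per-day damages: £150,670 + £202,800 = £353,470
Less deposit already applied: £353,470 − £199,950 = £153,520
Cap at £304,700: £153,520 is within the cap, no reduction.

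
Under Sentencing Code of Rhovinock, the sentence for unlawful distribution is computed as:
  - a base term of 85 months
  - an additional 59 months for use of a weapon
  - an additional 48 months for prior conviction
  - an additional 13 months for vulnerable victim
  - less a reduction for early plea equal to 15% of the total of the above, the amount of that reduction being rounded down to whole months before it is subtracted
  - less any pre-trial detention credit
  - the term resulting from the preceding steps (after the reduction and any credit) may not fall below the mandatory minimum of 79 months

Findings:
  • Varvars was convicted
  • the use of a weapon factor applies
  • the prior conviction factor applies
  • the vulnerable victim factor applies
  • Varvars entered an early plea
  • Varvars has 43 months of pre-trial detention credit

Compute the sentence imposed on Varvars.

Sentence: 132 months

Use of a weapon enhancement: +59 months
Prior conviction enhancement: +48 months
Vulnerable victim enhancement: +13 months
Adjusted term: 85 months + 59 months + 48 months + 13 months = 205 months
Early plea reduction: 15% of 205 months = 30 months (rounded down)
After reduction: 205 − 30 = 175 months
Less pre-trial detention credit: 175 months − 43 months = 132 months
Minimum 79 months: 132 months meets the minimum, no increase.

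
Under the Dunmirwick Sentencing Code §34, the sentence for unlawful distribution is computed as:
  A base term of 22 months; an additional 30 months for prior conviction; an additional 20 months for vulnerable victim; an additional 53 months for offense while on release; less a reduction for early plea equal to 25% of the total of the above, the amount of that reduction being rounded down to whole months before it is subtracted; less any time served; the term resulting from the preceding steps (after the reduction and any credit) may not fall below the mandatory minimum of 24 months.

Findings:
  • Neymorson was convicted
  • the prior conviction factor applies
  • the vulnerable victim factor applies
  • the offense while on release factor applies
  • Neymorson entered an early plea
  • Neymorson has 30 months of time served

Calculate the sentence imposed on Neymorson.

64 months

Prior conviction enhancement: +30 months
Vulnerable victim enhancement: +20 months
Offense while on release enhancement: +53 months
Adjusted term: 22 months + 30 months + 20 months + 53 months = 125 months
Early plea reduction: 25% of 125 months = 31 months (rounded down)
After reduction: 125 − 31 = 94 months
Less time served: 94 months − 30 months = 64 months
Minimum 24 months: 64 months meets the minimum, no increase.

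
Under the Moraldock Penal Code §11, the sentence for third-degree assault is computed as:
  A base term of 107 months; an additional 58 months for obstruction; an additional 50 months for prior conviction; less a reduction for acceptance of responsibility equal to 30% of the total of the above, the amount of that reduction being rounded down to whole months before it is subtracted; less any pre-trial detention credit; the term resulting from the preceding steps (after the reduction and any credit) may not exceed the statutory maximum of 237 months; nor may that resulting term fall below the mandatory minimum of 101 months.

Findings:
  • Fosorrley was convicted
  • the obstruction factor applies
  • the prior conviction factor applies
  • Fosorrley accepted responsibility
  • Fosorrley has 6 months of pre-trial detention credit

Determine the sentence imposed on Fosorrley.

Obstruction enhancement: +58 months
Prior conviction enhancement: +50 months
Adjusted term: 107 months + 58 months + 50 months = 215 months
Acceptance of responsibility reduction: 30% of 215 months = 64 months (rounded down)
After reduction: 215 − 64 = 151 months
Less pre-trial detention credit: 151 months − 6 months = 145 months
Cap at 237 months: 145 months is within the cap, no reduction.
Minimum 101 months: 145 months meets the minimum, no increase.

145 months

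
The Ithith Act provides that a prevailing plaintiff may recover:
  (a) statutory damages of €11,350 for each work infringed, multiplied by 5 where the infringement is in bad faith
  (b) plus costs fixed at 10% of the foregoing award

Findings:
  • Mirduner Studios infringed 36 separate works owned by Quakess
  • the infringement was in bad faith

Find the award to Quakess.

Statutory damages: 36 × €11,350 = €408,600
Multiplied by 5: 5 × €408,600 = €2,043,000
Costs: 10% of €2,043,000 = €204,300
Award plus costs: €2,043,000 + €204,300 = €2,247,300

€2,247,300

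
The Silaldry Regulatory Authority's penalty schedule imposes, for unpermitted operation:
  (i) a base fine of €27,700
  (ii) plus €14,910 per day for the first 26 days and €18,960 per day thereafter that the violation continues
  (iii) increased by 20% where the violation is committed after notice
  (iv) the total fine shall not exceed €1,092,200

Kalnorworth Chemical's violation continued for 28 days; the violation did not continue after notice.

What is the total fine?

€453,280

First 26 days: 26 × €14,910 = €387,660
Remaining days: (28 − 26) × €18,960 = €37,920
Per-day component: €387,660 + €37,920 = €425,580
Base plus per-day: €27,700 + €425,580 = €453,280
The violation did not continue after notice: no 20% increase.
Cap at €1,092,200: €453,280 is within the cap, no reduction.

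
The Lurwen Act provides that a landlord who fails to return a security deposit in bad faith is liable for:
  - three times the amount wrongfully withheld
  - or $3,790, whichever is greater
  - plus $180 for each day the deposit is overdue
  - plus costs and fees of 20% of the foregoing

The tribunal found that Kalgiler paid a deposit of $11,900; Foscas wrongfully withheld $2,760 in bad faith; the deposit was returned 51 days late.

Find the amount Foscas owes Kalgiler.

Trebled: 3 × $2,760 = $8,280
Minimum $3,790: $8,280 meets the minimum, no increase.
Late-return penalty: 51 × $180 = $9,180
Damages plus late penalty: $8,280 + $9,180 = $17,460
Costs and fees: 20% of $17,460 = $3,492
Total recovery: $17,460 + $3,492 = $20,952

$20,952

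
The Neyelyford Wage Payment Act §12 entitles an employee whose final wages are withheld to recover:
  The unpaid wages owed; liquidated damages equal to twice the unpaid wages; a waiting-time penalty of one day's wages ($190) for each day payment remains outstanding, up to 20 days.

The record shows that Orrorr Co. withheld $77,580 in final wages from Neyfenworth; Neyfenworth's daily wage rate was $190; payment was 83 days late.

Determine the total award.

Doubled: 2 × $77,580 = $155,160
Penalty days: min(83, 20) = 20
Waiting-time penalty: 20 × $190 = $3,800
Total award: $77,580 + $155,160 + $3,800 = $236,540

$236,540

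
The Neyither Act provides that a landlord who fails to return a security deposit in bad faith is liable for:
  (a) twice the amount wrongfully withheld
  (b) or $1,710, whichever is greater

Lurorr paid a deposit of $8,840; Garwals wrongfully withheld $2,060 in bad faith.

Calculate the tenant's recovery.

$4,120

Doubled: 2 × $2,060 = $4,120
Minimum $1,710: $4,120 meets the minimum, no increase.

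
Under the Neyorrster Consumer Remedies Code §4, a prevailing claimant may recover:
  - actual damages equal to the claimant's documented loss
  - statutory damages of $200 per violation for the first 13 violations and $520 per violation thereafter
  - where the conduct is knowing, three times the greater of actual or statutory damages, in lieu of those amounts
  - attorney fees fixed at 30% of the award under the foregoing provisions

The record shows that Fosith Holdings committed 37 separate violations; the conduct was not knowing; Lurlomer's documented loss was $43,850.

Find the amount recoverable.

$76,609

First 13 violations: 13 × $200 = $2,600
Remaining violations: (37 − 13) × $520 = $12,480
Statutory damages: $2,600 + $12,480 = $15,080
Conduct not knowing: the in-lieu enhancement does not apply.
Actual plus statutory damages: $43,850 + $15,080 = $58,930
Attorney fees: 30% of $58,930 = $17,679
Total recovery: $58,930 + $17,679 = $76,609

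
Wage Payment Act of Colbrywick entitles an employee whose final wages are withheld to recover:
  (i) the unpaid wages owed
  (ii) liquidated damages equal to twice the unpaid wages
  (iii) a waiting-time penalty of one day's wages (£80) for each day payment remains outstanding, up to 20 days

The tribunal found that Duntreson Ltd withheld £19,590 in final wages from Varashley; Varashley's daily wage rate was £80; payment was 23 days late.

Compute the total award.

Doubled: 2 × £19,590 = £39,180
Penalty days: min(23, 20) = 20
Waiting-time penalty: 20 × £80 = £1,600
Total award: £19,590 + £39,180 + £1,600 = £60,370

£60,370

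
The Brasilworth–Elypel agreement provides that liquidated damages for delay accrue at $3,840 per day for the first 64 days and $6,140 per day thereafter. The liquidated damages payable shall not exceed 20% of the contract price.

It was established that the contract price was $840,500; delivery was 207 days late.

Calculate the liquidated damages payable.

$168,100

First 64 days: 64 × $3,840 = $245,760
Remaining days: (207 − 64) × $6,140 = $878,020
Accrued per-day damages: $245,760 + $878,020 = $1,123,780
Cap: 20% of $840,500 = $168,100
Cap at $168,100: $1,123,780 exceeds the cap → $168,100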